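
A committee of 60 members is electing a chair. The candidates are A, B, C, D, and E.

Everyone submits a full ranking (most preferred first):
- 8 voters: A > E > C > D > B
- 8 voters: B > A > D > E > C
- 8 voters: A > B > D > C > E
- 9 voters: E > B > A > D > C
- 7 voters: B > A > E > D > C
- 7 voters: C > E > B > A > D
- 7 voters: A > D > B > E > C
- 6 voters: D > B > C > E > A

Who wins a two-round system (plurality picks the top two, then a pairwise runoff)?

B

Round 1 first-place votes: A 23, B 15, C 7, D 6, E 9. A and B advance.
Runoff: A is ranked above B on 23 ballots, B above A on 37.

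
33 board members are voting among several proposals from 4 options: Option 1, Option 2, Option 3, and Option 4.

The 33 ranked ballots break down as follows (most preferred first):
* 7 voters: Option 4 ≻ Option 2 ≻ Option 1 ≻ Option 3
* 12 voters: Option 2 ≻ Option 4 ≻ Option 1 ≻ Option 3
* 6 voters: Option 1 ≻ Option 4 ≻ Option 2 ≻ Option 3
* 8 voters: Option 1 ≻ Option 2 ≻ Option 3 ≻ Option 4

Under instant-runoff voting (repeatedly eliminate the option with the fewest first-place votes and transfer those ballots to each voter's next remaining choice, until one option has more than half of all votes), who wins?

Option 2

Round 1: Option 1 14, Option 2 12, Option 3 0, Option 4 7. Option 3 eliminated.
Round 2: Option 1 14, Option 2 12, Option 4 7. Option 4 eliminated.
Round 3: Option 1 14, Option 2 19. Option 2 has a majority (≥17).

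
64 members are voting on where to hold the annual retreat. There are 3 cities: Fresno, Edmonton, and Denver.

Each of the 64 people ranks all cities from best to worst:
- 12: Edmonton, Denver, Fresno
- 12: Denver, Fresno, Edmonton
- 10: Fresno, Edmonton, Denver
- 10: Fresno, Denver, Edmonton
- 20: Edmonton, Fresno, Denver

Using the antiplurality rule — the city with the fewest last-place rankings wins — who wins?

Fresno

Last-place votes: Fresno 12, Edmonton 22, Denver 30.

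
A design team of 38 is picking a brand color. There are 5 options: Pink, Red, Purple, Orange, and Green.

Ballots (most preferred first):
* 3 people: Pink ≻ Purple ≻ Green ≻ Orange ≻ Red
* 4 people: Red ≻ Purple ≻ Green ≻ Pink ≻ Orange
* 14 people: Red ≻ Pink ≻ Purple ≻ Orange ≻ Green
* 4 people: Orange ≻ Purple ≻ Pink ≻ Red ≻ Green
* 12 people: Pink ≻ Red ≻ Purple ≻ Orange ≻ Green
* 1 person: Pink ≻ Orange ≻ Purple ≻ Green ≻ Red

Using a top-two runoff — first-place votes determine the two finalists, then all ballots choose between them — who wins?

Pink

Round 1 first-place votes: Pink 16, Red 18, Purple 0, Orange 4, Green 0. Red and Pink advance.
Runoff: Red is ranked above Pink on 18 ballots, Pink above Red on 20.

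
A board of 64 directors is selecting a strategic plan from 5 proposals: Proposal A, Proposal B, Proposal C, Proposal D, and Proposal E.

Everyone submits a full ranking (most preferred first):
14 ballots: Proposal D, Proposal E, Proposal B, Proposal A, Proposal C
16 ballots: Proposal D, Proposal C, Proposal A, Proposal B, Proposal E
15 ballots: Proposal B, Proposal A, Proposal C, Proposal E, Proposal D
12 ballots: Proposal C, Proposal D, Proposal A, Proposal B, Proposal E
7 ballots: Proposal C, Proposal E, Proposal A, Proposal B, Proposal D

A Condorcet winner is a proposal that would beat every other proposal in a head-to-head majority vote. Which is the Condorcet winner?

Proposal C vs Proposal A: 35–29
Proposal C vs Proposal B: 35–29
Proposal C vs Proposal D: 34–30
Proposal C vs Proposal E: 50–14
Proposal C beats every other proposal.

Proposal C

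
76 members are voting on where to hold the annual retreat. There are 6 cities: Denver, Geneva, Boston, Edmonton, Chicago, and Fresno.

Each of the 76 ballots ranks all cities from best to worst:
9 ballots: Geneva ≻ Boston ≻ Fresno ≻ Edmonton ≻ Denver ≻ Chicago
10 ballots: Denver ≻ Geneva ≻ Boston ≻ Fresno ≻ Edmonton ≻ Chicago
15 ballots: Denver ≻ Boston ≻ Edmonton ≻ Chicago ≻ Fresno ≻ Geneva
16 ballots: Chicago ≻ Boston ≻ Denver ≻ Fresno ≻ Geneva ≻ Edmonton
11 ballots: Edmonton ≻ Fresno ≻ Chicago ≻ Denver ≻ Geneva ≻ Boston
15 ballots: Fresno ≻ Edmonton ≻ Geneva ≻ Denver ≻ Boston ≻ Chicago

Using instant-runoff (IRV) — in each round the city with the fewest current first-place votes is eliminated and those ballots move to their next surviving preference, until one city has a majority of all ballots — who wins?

Round 1: Denver 25, Geneva 9, Boston 0, Edmonton 11, Chicago 16, Fresno 15. Boston eliminated.
Round 2: Denver 25, Geneva 9, Edmonton 11, Chicago 16, Fresno 15. Geneva eliminated.
Round 3: Denver 25, Edmonton 11, Chicago 16, Fresno 24. Edmonton eliminated.
Round 4: Denver 25, Chicago 16, Fresno 35. Chicago eliminated.
Round 5: Denver 41, Fresno 35. Denver has a majority (≥39).

Denver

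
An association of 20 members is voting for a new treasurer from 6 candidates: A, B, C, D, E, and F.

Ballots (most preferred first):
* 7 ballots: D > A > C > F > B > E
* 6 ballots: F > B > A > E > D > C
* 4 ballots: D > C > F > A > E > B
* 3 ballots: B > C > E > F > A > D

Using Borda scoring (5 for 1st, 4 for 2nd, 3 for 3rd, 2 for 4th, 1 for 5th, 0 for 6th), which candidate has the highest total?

F

A: 7×4 + 6×3 + 4×2 + 3×1 = 57
B: 7×1 + 6×4 + 4×0 + 3×5 = 46
C: 7×3 + 6×0 + 4×4 + 3×4 = 49
D: 7×5 + 6×1 + 4×5 + 3×0 = 61
E: 7×0 + 6×2 + 4×1 + 3×3 = 25
F: 7×2 + 6×5 + 4×3 + 3×2 = 62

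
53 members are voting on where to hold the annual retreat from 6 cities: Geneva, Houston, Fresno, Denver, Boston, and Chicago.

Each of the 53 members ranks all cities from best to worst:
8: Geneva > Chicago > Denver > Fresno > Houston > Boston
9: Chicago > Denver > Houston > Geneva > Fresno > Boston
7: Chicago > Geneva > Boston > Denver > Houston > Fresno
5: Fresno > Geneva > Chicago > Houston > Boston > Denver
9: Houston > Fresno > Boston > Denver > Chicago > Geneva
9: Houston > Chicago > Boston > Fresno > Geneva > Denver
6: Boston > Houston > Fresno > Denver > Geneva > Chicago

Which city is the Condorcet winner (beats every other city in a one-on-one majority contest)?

Chicago

Chicago vs Geneva: 34–19
Chicago vs Houston: 29–24
Chicago vs Fresno: 33–20
Chicago vs Denver: 38–15
Chicago vs Boston: 38–15
Chicago beats every other city.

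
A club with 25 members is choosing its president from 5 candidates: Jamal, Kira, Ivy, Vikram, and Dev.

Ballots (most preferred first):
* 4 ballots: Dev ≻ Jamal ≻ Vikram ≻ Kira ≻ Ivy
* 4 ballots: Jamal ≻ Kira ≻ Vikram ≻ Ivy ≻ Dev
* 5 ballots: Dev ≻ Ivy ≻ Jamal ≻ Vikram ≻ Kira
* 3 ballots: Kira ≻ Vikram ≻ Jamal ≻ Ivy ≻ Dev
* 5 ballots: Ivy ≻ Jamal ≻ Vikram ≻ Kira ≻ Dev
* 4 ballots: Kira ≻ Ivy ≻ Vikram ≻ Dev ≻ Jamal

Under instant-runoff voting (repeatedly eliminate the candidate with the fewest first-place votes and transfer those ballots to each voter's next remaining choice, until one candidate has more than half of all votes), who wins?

Round 1: Jamal 4, Kira 7, Ivy 5, Vikram 0, Dev 9. Vikram eliminated.
Round 2: Jamal 4, Kira 7, Ivy 5, Dev 9. Jamal eliminated.
Round 3: Kira 11, Ivy 5, Dev 9. Ivy eliminated.
Round 4: Kira 16, Dev 9. Kira has a majority (≥13).

Kira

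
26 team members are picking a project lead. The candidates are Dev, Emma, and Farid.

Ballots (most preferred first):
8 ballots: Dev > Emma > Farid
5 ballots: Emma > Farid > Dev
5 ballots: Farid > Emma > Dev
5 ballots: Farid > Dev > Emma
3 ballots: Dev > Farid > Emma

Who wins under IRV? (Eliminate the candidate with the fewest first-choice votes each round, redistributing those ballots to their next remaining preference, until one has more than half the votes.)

Farid

Round 1: Dev 11, Emma 5, Farid 10. Emma eliminated.
Round 2: Dev 11, Farid 15. Farid has a majority (≥14).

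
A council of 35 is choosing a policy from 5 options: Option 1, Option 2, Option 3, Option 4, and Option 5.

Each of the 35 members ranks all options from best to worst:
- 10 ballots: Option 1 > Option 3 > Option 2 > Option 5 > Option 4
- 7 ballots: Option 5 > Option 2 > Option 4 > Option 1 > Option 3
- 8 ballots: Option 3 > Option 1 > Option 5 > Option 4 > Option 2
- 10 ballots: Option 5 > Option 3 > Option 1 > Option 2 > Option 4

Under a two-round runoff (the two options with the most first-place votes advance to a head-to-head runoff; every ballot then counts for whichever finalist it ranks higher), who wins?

Option 1

Round 1 first-place votes: Option 1 10, Option 2 0, Option 3 8, Option 4 0, Option 5 17. Option 5 and Option 1 advance.
Runoff: Option 5 is ranked above Option 1 on 17 ballots, Option 1 above Option 5 on 18.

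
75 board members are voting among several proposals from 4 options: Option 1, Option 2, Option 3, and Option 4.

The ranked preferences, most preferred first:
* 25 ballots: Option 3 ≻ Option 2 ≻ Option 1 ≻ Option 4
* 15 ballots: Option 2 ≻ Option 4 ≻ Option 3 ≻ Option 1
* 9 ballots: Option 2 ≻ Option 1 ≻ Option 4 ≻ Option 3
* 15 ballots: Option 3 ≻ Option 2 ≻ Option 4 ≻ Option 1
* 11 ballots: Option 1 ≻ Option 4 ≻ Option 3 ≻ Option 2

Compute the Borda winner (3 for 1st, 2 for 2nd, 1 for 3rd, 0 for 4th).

Option 1: 25×1 + 15×0 + 9×2 + 15×0 + 11×3 = 76
Option 2: 25×2 + 15×3 + 9×3 + 15×2 + 11×0 = 152
Option 3: 25×3 + 15×1 + 9×0 + 15×3 + 11×1 = 146
Option 4: 25×0 + 15×2 + 9×1 + 15×1 + 11×2 = 76

Option 2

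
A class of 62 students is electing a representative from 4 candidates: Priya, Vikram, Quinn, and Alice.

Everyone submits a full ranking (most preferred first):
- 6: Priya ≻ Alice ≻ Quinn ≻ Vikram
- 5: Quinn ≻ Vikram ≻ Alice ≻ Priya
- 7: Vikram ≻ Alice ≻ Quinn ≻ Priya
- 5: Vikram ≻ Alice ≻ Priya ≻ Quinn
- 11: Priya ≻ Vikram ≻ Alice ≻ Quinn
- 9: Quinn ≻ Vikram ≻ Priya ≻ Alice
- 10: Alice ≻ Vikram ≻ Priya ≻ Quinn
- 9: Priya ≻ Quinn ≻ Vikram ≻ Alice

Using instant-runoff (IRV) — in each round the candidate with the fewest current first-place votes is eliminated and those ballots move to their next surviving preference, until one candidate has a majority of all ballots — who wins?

Vikram

Round 1: Priya 26, Vikram 12, Quinn 14, Alice 10. Alice eliminated.
Round 2: Priya 26, Vikram 22, Quinn 14. Quinn eliminated.
Round 3: Priya 26, Vikram 36. Vikram has a majority (≥32).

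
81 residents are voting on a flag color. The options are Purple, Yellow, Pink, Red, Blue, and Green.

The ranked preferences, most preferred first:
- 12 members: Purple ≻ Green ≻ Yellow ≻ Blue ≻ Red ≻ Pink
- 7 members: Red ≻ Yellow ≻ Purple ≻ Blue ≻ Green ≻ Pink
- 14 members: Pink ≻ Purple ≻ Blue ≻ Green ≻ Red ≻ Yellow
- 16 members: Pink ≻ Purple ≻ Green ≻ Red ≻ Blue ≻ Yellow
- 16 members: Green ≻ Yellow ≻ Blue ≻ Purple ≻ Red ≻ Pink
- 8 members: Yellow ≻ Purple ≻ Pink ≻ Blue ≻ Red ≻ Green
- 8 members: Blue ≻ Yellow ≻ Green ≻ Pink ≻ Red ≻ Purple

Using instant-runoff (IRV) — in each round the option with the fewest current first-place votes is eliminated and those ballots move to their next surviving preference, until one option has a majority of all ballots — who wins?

Green

Round 1: Purple 12, Yellow 8, Pink 30, Red 7, Blue 8, Green 16. Red eliminated.
Round 2: Purple 12, Yellow 15, Pink 30, Blue 8, Green 16. Blue eliminated.
Round 3: Purple 12, Yellow 23, Pink 30, Green 16. Purple eliminated.
Round 4: Yellow 23, Pink 30, Green 28. Yellow eliminated.
Round 5: Pink 38, Green 43. Green has a majority (≥41).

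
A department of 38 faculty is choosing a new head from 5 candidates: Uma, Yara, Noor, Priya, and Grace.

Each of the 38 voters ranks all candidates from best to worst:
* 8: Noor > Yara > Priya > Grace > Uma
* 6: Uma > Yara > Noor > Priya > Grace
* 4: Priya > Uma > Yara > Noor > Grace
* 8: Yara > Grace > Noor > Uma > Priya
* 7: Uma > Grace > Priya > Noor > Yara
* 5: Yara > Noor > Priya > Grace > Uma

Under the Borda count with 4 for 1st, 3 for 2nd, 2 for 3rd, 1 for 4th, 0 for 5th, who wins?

Uma: 8×0 + 6×4 + 4×3 + 8×1 + 7×4 + 5×0 = 72
Yara: 8×3 + 6×3 + 4×2 + 8×4 + 7×0 + 5×4 = 102
Noor: 8×4 + 6×2 + 4×1 + 8×2 + 7×1 + 5×3 = 86
Priya: 8×2 + 6×1 + 4×4 + 8×0 + 7×2 + 5×2 = 62
Grace: 8×1 + 6×0 + 4×0 + 8×3 + 7×3 + 5×1 = 58

Yara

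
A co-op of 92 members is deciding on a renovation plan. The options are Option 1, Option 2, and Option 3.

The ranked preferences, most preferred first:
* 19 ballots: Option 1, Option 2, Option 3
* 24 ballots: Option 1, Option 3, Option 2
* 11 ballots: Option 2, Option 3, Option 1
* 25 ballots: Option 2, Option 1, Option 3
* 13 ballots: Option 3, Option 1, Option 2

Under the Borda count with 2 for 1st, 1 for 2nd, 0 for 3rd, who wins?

Option 1: 19×2 + 24×2 + 11×0 + 25×1 + 13×1 = 124
Option 2: 19×1 + 24×0 + 11×2 + 25×2 + 13×0 = 91
Option 3: 19×0 + 24×1 + 11×1 + 25×0 + 13×2 = 61

Option 1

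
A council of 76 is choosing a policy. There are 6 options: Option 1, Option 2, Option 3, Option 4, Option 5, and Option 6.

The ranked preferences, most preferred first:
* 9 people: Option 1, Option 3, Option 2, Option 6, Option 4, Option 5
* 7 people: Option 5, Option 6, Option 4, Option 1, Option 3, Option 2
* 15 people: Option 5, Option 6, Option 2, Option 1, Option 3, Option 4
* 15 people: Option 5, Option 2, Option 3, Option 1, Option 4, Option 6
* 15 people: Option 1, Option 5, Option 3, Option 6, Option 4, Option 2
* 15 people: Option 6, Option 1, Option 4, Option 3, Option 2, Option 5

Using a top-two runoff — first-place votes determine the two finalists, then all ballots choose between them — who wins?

Option 1

Round 1 first-place votes: Option 1 24, Option 2 0, Option 3 0, Option 4 0, Option 5 37, Option 6 15. Option 5 and Option 1 advance.
Runoff: Option 5 is ranked above Option 1 on 37 ballots, Option 1 above Option 5 on 39.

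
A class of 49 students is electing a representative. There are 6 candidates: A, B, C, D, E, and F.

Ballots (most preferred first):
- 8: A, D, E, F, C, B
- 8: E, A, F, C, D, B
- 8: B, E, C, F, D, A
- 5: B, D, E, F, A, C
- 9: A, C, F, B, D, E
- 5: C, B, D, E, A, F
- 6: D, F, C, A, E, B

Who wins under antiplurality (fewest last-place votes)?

Last-place votes: A 8, B 22, C 5, D 0, E 9, F 5.

D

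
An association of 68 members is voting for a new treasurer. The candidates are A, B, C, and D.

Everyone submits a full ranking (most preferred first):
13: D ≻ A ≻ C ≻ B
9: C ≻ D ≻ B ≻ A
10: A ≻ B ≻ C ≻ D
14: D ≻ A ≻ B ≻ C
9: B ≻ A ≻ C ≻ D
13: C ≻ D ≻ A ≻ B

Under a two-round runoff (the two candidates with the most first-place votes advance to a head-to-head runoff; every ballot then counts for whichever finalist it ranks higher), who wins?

Round 1 first-place votes: A 10, B 9, C 22, D 27. D and C advance.
Runoff: D is ranked above C on 27 ballots, C above D on 41.

C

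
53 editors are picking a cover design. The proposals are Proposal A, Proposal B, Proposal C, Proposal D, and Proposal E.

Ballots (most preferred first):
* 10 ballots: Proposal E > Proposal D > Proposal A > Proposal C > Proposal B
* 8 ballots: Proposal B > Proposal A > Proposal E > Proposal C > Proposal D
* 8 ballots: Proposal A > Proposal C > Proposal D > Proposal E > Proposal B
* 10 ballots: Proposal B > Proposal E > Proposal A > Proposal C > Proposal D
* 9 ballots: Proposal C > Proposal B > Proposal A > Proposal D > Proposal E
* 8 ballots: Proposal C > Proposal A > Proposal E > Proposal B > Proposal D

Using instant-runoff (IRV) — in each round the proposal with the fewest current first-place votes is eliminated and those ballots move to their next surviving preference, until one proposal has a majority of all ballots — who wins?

Round 1: Proposal A 8, Proposal B 18, Proposal C 17, Proposal D 0, Proposal E 10. Proposal D eliminated.
Round 2: Proposal A 8, Proposal B 18, Proposal C 17, Proposal E 10. Proposal A eliminated.
Round 3: Proposal B 18, Proposal C 25, Proposal E 10. Proposal E eliminated.
Round 4: Proposal B 18, Proposal C 35. Proposal C has a majority (≥27).

Proposal C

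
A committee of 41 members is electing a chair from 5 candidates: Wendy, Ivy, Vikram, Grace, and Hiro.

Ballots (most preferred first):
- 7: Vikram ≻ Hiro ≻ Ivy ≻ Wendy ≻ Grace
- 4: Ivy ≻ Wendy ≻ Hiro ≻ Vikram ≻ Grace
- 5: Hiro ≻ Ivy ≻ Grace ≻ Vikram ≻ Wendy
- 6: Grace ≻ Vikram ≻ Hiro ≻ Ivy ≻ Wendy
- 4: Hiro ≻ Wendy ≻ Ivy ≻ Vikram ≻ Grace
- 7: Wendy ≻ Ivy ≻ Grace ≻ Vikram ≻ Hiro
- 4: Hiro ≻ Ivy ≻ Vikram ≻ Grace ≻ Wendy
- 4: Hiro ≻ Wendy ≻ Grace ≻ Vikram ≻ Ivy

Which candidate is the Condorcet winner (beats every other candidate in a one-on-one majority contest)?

Hiro

Hiro vs Wendy: 30–11
Hiro vs Ivy: 30–11
Hiro vs Vikram: 21–20
Hiro vs Grace: 28–13
Hiro beats every other candidate.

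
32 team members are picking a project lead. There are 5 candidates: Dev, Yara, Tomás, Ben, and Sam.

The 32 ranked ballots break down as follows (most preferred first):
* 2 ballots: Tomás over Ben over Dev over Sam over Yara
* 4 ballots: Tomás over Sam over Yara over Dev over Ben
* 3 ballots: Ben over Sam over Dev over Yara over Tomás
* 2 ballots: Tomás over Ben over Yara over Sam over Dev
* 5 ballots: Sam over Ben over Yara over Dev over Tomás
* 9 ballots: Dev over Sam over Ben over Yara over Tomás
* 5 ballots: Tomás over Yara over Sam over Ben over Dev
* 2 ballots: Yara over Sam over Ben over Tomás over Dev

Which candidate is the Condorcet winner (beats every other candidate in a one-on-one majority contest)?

Sam vs Dev: 21–11
Sam vs Yara: 23–9
Sam vs Tomás: 19–13
Sam vs Ben: 25–7
Sam beats every other candidate.

Sam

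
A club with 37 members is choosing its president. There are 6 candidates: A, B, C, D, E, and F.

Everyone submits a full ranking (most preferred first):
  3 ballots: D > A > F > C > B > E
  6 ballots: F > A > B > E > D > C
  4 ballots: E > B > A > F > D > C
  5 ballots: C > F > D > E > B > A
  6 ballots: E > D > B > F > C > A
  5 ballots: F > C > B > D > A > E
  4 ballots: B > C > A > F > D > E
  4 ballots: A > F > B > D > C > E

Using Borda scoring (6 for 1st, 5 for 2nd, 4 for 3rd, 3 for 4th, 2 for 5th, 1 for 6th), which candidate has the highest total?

F

A: 3×5 + 6×5 + 4×4 + 5×1 + 6×1 + 5×2 + 4×4 + 4×6 = 122
B: 3×2 + 6×4 + 4×5 + 5×2 + 6×4 + 5×4 + 4×6 + 4×4 = 144
C: 3×3 + 6×1 + 4×1 + 5×6 + 6×2 + 5×5 + 4×5 + 4×2 = 114
D: 3×6 + 6×2 + 4×2 + 5×4 + 6×5 + 5×3 + 4×2 + 4×3 = 123
E: 3×1 + 6×3 + 4×6 + 5×3 + 6×6 + 5×1 + 4×1 + 4×1 = 109
F: 3×4 + 6×6 + 4×3 + 5×5 + 6×3 + 5×6 + 4×3 + 4×5 = 165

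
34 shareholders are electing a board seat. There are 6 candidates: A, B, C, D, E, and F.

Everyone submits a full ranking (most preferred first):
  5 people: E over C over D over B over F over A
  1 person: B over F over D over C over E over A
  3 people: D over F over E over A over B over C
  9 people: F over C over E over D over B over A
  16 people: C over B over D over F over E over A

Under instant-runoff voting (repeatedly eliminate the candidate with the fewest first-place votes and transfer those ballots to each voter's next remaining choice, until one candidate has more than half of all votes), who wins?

Round 1: A 0, B 1, C 16, D 3, E 5, F 9. A eliminated.
Round 2: B 1, C 16, D 3, E 5, F 9. B eliminated.
Round 3: C 16, D 3, E 5, F 10. D eliminated.
Round 4: C 16, E 5, F 13. E eliminated.
Round 5: C 21, F 13. C has a majority (≥18).

C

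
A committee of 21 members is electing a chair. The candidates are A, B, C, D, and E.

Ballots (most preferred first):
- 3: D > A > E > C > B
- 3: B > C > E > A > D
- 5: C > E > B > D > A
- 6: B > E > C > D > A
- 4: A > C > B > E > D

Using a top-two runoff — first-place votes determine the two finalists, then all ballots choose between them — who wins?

C

Round 1 first-place votes: A 4, B 9, C 5, D 3, E 0. B and C advance.
Runoff: B is ranked above C on 9 ballots, C above B on 12.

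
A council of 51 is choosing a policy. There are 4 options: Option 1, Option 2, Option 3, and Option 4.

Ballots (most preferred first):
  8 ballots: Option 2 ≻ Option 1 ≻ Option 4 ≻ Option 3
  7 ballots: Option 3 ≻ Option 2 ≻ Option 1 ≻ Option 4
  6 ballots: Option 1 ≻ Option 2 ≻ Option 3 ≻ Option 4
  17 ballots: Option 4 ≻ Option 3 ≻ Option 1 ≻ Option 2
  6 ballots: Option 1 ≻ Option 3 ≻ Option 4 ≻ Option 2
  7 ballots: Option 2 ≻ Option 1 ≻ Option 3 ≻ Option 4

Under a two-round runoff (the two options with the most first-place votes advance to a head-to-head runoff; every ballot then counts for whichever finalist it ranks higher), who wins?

Round 1 first-place votes: Option 1 12, Option 2 15, Option 3 7, Option 4 17. Option 4 and Option 2 advance.
Runoff: Option 4 is ranked above Option 2 on 23 ballots, Option 2 above Option 4 on 28.

Option 2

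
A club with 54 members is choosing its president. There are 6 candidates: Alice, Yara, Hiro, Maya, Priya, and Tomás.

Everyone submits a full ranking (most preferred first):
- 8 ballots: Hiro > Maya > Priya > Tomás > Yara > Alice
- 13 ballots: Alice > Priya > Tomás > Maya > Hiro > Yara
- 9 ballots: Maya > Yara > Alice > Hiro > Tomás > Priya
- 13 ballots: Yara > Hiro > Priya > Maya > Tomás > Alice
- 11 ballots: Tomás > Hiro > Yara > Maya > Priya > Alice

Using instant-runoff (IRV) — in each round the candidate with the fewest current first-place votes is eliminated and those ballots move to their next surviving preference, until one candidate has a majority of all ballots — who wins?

Round 1: Alice 13, Yara 13, Hiro 8, Maya 9, Priya 0, Tomás 11. Priya eliminated.
Round 2: Alice 13, Yara 13, Hiro 8, Maya 9, Tomás 11. Hiro eliminated.
Round 3: Alice 13, Yara 13, Maya 17, Tomás 11. Tomás eliminated.
Round 4: Alice 13, Yara 24, Maya 17. Alice eliminated.
Round 5: Yara 24, Maya 30. Maya has a majority (≥28).

Maya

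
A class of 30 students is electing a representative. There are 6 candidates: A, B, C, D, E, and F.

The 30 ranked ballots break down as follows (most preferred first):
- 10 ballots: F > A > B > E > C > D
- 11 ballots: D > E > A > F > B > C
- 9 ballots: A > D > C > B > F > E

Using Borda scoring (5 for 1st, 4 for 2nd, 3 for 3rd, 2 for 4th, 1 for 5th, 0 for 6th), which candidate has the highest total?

A: 10×4 + 11×3 + 9×5 = 118
B: 10×3 + 11×1 + 9×2 = 59
C: 10×1 + 11×0 + 9×3 = 37
D: 10×0 + 11×5 + 9×4 = 91
E: 10×2 + 11×4 + 9×0 = 64
F: 10×5 + 11×2 + 9×1 = 81

A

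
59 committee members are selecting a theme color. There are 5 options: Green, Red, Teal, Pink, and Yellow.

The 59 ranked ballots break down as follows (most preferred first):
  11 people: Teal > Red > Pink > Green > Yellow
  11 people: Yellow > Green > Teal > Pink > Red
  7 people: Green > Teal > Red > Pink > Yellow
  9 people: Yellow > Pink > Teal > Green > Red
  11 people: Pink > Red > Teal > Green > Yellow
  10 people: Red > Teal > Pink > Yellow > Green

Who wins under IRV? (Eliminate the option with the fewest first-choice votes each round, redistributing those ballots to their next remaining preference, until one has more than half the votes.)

Round 1: Green 7, Red 10, Teal 11, Pink 11, Yellow 20. Green eliminated.
Round 2: Red 10, Teal 18, Pink 11, Yellow 20. Red eliminated.
Round 3: Teal 28, Pink 11, Yellow 20. Pink eliminated.
Round 4: Teal 39, Yellow 20. Teal has a majority (≥30).

Teal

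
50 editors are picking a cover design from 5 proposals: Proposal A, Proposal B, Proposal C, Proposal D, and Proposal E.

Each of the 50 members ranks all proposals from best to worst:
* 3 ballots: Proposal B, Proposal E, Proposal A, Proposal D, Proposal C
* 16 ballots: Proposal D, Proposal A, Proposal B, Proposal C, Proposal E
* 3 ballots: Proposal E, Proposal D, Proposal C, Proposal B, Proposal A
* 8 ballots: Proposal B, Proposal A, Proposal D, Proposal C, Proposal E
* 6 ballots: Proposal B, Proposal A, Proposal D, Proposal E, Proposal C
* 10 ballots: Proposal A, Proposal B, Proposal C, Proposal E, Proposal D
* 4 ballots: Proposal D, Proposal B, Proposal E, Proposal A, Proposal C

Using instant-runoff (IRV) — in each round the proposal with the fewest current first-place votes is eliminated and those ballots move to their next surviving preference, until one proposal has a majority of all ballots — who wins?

Proposal B

Round 1: Proposal A 10, Proposal B 17, Proposal C 0, Proposal D 20, Proposal E 3. Proposal C eliminated.
Round 2: Proposal A 10, Proposal B 17, Proposal D 20, Proposal E 3. Proposal E eliminated.
Round 3: Proposal A 10, Proposal B 17, Proposal D 23. Proposal A eliminated.
Round 4: Proposal B 27, Proposal D 23. Proposal B has a majority (≥26).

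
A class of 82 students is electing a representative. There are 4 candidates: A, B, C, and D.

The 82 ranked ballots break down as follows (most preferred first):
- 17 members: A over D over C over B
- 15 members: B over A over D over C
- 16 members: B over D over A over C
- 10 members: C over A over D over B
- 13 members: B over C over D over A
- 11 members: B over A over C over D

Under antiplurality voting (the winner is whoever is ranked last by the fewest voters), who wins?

D

Last-place votes: A 13, B 27, C 31, D 11.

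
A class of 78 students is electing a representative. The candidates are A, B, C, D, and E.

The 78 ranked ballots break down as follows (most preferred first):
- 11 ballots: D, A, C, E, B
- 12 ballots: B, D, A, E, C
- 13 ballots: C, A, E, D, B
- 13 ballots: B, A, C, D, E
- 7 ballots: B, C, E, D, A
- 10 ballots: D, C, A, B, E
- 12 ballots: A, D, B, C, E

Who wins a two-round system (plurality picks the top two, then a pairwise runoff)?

D

Round 1 first-place votes: A 12, B 32, C 13, D 21, E 0. B and D advance.
Runoff: B is ranked above D on 32 ballots, D above B on 46.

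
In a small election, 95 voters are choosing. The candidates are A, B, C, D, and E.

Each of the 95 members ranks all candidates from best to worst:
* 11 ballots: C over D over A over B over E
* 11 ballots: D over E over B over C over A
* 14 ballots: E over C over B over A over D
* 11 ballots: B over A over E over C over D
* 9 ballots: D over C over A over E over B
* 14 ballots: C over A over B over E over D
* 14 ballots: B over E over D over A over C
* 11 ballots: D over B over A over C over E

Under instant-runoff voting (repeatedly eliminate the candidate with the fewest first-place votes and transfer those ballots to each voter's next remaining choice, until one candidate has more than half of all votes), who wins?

C

Round 1: A 0, B 25, C 25, D 31, E 14. A eliminated.
Round 2: B 25, C 25, D 31, E 14. E eliminated.
Round 3: B 25, C 39, D 31. B eliminated.
Round 4: C 50, D 45. C has a majority (≥48).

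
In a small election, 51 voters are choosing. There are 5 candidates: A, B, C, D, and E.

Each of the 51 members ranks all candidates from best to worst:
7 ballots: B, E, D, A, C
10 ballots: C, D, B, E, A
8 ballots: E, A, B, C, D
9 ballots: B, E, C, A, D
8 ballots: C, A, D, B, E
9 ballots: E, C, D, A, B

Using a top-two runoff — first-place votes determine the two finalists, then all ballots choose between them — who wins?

Round 1 first-place votes: A 0, B 16, C 18, D 0, E 17. C and E advance.
Runoff: C is ranked above E on 18 ballots, E above C on 33.

E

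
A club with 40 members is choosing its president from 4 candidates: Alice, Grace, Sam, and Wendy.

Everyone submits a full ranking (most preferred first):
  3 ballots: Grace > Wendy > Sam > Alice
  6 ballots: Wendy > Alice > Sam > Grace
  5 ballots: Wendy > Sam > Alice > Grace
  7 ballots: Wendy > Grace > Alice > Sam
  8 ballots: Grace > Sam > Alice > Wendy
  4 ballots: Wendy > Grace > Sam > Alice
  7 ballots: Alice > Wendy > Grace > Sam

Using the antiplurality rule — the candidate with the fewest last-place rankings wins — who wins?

Alice

Last-place votes: Alice 7, Grace 11, Sam 14, Wendy 8.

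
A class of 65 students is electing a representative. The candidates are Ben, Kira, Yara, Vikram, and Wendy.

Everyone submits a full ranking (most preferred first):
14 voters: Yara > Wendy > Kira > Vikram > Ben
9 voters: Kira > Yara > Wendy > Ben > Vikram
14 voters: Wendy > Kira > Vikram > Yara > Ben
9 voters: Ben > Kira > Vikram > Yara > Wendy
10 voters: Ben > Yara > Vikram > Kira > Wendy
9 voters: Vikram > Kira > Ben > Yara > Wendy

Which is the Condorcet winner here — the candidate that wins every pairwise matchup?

Kira

Kira vs Ben: 46–19
Kira vs Yara: 41–24
Kira vs Vikram: 46–19
Kira vs Wendy: 37–28
Kira beats every other candidate.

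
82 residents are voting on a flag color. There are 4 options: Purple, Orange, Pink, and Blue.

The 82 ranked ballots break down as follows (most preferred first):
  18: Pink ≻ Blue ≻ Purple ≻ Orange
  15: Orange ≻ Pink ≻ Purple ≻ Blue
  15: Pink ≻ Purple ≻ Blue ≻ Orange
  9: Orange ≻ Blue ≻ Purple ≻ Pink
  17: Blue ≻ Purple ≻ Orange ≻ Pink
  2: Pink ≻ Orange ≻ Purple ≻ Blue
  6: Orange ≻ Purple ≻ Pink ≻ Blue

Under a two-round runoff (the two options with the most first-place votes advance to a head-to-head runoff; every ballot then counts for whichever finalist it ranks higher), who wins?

Orange

Round 1 first-place votes: Purple 0, Orange 30, Pink 35, Blue 17. Pink and Orange advance.
Runoff: Pink is ranked above Orange on 35 ballots, Orange above Pink on 47.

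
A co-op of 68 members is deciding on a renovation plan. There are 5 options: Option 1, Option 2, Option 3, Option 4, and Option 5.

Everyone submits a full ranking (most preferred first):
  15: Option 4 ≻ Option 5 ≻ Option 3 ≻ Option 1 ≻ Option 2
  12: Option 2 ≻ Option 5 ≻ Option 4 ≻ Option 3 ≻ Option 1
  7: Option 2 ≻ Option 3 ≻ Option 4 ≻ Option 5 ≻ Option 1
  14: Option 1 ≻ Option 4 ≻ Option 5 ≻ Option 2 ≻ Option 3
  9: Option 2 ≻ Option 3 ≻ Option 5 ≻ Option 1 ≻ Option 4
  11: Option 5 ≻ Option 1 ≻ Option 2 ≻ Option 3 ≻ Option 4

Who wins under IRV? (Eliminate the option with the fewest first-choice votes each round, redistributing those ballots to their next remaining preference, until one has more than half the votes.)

Option 1

Round 1: Option 1 14, Option 2 28, Option 3 0, Option 4 15, Option 5 11. Option 3 eliminated.
Round 2: Option 1 14, Option 2 28, Option 4 15, Option 5 11. Option 5 eliminated.
Round 3: Option 1 25, Option 2 28, Option 4 15. Option 4 eliminated.
Round 4: Option 1 40, Option 2 28. Option 1 has a majority (≥35).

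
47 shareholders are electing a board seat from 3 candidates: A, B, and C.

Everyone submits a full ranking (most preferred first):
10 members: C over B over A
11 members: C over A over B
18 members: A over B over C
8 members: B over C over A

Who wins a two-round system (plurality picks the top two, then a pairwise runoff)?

C

Round 1 first-place votes: A 18, B 8, C 21. C and A advance.
Runoff: C is ranked above A on 29 ballots, A above C on 18.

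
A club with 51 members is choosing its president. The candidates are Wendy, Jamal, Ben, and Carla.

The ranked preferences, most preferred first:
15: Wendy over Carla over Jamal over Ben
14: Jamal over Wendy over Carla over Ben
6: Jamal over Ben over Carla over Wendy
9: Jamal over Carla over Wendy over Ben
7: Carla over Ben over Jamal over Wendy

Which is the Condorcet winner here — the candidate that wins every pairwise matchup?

Jamal vs Wendy: 36–15
Jamal vs Ben: 44–7
Jamal vs Carla: 29–22
Jamal beats every other candidate.

Jamal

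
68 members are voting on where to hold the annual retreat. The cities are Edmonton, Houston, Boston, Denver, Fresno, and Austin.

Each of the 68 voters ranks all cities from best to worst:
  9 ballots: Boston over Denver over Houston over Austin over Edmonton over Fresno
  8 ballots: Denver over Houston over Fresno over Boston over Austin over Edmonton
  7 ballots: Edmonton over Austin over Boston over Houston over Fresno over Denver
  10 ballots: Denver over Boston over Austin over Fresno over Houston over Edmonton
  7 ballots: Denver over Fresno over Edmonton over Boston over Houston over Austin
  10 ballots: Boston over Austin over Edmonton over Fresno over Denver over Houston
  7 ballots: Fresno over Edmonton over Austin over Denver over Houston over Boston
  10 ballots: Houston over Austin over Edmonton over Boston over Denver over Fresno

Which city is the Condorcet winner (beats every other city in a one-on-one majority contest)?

Boston

Boston vs Edmonton: 37–31
Boston vs Houston: 43–25
Boston vs Denver: 36–32
Boston vs Fresno: 46–22
Boston vs Austin: 44–24
Boston beats every other city.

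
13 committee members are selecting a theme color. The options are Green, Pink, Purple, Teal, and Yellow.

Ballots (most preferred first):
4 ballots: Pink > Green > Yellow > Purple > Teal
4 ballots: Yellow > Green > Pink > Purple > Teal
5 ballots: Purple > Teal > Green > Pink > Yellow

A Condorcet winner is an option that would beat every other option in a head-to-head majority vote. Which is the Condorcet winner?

Green

Green vs Pink: 9–4
Green vs Purple: 8–5
Green vs Teal: 8–5
Green vs Yellow: 9–4
Green beats every other option.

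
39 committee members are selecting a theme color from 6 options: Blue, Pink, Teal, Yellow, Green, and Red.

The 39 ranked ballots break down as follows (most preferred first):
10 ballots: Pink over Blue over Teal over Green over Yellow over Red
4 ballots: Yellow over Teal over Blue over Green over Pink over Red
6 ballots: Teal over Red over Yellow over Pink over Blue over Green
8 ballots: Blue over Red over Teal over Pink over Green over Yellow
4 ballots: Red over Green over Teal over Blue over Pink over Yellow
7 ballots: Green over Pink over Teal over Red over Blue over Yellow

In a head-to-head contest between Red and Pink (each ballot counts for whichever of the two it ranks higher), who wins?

Pink

Red is ranked above Pink on 18 ballots; Pink above Red on 21.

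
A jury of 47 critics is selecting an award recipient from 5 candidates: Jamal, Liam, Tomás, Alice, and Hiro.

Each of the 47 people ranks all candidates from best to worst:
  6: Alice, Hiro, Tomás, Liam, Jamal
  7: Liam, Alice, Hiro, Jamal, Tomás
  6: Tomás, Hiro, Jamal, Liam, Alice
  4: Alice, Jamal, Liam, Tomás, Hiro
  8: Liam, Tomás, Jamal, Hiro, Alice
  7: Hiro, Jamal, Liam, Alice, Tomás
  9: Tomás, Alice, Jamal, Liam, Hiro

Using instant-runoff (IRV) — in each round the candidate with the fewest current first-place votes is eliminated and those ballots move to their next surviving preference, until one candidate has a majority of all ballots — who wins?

Round 1: Jamal 0, Liam 15, Tomás 15, Alice 10, Hiro 7. Jamal eliminated.
Round 2: Liam 15, Tomás 15, Alice 10, Hiro 7. Hiro eliminated.
Round 3: Liam 22, Tomás 15, Alice 10. Alice eliminated.
Round 4: Liam 26, Tomás 21. Liam has a majority (≥24).

Liam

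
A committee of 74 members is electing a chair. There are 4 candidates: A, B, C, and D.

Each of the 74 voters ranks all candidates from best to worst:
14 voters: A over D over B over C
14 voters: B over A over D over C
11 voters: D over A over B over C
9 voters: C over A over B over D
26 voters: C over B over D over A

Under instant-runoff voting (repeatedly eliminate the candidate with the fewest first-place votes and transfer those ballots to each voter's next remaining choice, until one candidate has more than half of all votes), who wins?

Round 1: A 14, B 14, C 35, D 11. D eliminated.
Round 2: A 25, B 14, C 35. B eliminated.
Round 3: A 39, C 35. A has a majority (≥38).

A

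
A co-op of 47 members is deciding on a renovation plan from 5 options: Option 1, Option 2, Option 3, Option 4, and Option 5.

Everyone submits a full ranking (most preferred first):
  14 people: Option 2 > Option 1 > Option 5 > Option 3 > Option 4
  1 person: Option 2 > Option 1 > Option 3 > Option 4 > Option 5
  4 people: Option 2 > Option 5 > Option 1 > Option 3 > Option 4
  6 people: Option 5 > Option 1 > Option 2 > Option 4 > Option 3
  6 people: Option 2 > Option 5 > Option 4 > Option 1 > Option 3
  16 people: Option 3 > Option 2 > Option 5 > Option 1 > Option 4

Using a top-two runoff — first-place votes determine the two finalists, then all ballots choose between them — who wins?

Option 2

Round 1 first-place votes: Option 1 0, Option 2 25, Option 3 16, Option 4 0, Option 5 6. Option 2 and Option 3 advance.
Runoff: Option 2 is ranked above Option 3 on 31 ballots, Option 3 above Option 2 on 16.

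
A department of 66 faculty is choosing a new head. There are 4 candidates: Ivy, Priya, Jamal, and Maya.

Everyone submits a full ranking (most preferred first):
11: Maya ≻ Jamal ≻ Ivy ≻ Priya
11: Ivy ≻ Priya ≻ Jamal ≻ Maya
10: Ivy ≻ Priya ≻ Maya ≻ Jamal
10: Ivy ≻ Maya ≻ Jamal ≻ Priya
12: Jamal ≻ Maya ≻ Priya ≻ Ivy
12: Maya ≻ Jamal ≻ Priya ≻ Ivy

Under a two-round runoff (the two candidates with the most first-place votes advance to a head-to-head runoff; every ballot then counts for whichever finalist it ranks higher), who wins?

Maya

Round 1 first-place votes: Ivy 31, Priya 0, Jamal 12, Maya 23. Ivy and Maya advance.
Runoff: Ivy is ranked above Maya on 31 ballots, Maya above Ivy on 35.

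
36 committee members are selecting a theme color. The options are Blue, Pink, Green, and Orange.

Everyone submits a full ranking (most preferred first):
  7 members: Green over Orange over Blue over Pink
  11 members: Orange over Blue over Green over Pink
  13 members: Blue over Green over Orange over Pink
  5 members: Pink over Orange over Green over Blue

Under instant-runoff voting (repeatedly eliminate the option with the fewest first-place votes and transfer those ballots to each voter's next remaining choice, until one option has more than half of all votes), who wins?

Round 1: Blue 13, Pink 5, Green 7, Orange 11. Pink eliminated.
Round 2: Blue 13, Green 7, Orange 16. Green eliminated.
Round 3: Blue 13, Orange 23. Orange has a majority (≥19).

Orange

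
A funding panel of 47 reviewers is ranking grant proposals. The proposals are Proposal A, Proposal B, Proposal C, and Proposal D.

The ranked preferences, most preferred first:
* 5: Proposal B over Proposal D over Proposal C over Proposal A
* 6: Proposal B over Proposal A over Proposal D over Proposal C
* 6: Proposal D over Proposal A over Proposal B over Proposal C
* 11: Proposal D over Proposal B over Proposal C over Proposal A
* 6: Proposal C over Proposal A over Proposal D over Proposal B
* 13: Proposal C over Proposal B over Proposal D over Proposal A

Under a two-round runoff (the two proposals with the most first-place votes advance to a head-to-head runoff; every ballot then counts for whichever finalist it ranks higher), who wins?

Proposal D

Round 1 first-place votes: Proposal A 0, Proposal B 11, Proposal C 19, Proposal D 17. Proposal C and Proposal D advance.
Runoff: Proposal C is ranked above Proposal D on 19 ballots, Proposal D above Proposal C on 28.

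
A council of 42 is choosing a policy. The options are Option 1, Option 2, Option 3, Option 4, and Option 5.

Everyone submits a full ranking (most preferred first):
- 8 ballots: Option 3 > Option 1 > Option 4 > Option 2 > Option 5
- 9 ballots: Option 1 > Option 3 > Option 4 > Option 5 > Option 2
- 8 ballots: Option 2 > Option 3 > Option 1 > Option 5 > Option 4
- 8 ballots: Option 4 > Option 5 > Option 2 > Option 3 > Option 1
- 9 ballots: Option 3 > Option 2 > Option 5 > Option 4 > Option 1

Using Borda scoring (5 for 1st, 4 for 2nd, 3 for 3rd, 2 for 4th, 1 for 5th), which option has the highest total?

Option 3

Option 1: 8×4 + 9×5 + 8×3 + 8×1 + 9×1 = 118
Option 2: 8×2 + 9×1 + 8×5 + 8×3 + 9×4 = 125
Option 3: 8×5 + 9×4 + 8×4 + 8×2 + 9×5 = 169
Option 4: 8×3 + 9×3 + 8×1 + 8×5 + 9×2 = 117
Option 5: 8×1 + 9×2 + 8×2 + 8×4 + 9×3 = 101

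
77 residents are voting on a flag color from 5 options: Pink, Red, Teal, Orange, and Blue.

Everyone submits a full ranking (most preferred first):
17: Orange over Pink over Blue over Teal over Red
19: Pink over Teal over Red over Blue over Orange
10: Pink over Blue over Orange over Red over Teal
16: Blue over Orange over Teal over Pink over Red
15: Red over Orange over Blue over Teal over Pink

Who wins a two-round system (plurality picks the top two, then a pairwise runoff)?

Round 1 first-place votes: Pink 29, Red 15, Teal 0, Orange 17, Blue 16. Pink and Orange advance.
Runoff: Pink is ranked above Orange on 29 ballots, Orange above Pink on 48.

Orange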